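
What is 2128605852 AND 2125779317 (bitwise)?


0b1111110110111111111001010011100 & 0b1111110101101001101000101110101 = 0b1111110100101001101000000010100 = 2123681812

2123681812


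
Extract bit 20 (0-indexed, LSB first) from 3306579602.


0b11000101000101100110011010010010, position 20 = 1

1


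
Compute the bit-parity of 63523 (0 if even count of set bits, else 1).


0b1111100000100011 has 8 ones => parity 0

0


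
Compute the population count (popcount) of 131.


0b10000011 has 3 set bits

3


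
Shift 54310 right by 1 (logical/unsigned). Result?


0b1101010000100110 >> 1 = 0b110101000010011 = 27155

27155


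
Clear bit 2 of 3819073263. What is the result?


3819073263 & ~(1 << 2) = 3819073259

3819073259


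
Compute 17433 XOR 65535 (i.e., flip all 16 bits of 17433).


17433 ^ 65535 = 48102

48102


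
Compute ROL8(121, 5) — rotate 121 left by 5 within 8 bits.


Rotate 0b1111001 left by 5 (8-bit) = 0b101111 = 47

47


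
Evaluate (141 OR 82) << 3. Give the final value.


Step 1: 141 | 82 = 223
Step 2: 223 << 3 = 1784

1784


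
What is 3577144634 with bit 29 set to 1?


3577144634 | (1 << 29) = 3577144634 | 536870912 = 4114015546

4114015546


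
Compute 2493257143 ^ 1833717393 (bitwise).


0b10010100100111000001010110110111 ^ 0b1101101010011000100111010010001 = 0b11111001110100000101101100100110 = 4191181606

4191181606


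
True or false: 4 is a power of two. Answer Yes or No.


0b100. Only one bit set => Yes

Yes


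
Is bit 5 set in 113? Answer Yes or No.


0b1110001, bit 5 = 1. Yes

Yes


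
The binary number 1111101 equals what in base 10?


1111101 in decimal = 125

125


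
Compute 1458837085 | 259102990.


0b1010110111101000001011001011101 | 0b1111011100011001100100001110 = 0b1011111111101011001111101011111 = 1609932639

1609932639


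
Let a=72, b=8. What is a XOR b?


72 ^ 8 = 64

64


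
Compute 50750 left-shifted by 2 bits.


0b1100011000111110 << 2 = 0b110001100011111000 = 203000

203000


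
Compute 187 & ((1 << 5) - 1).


187 & 31 = 27

27


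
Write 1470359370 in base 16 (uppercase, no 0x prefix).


1470359370 = 57A3E74A hex

57A3E74A


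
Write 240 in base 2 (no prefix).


240 = 11110000 in binary

11110000


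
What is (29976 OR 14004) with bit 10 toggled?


Step 1: 29976 | 14004 = 30652
Step 2: 30652 ^ (1 << 10) = 30652 ^ 1024 = 29628

29628


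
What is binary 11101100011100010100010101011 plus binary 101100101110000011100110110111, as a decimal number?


11101100011100010100010101011 + 101100101110000011100110110111 = 1001010010001100110001001100010 = 1246126690

1246126690


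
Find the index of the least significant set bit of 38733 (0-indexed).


0b1001011101001101. Lowest set bit at position 0

0


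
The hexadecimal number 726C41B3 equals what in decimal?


726C41B3 hex = 1919697331 decimal

1919697331


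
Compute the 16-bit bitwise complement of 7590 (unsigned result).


~0b1110110100110 = 0b1110001001011001 = 57945 (16-bit unsigned)

57945


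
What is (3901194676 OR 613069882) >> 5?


Step 1: 3901194676 | 613069882 = 3968841150
Step 2: 3968841150 >> 5 = 124026285

124026285


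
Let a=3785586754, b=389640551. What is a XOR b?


3785586754 ^ 389640551 = 4137290021

4137290021


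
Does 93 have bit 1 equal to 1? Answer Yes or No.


0b1011101, bit 1 = 0. No

No


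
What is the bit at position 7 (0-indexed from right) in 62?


0b111110, position 7 = 0

0


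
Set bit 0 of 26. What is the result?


26 | (1 << 0) = 26 | 1 = 27

27


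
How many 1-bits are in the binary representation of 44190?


0b1010110010011110 has 9 set bits

9


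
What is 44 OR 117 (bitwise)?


0b101100 | 0b1110101 = 0b1111101 = 125

125


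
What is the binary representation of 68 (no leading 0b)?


68 = 1000100 in binary

1000100


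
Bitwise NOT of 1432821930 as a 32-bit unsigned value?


~0b1010101011001110010000010101010 = 0b10101010100110001101111101010101 = 2862145365 (32-bit unsigned)

2862145365


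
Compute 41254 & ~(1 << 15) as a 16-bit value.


41254 & ~(1 << 15) = 8486

8486


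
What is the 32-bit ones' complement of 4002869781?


4002869781 ^ 4294967295 = 292097514

292097514


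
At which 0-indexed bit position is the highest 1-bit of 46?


0b101110. Highest set bit at position 5

5


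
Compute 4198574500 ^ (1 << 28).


4198574500 ^ (1 << 28) = 4198574500 ^ 268435456 = 3930139044

3930139044


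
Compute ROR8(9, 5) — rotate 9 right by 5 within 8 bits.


Rotate 0b1001 right by 5 (8-bit) = 0b1001000 = 72

72


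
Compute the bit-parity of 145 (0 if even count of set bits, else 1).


0b10010001 has 3 ones => parity 1

1


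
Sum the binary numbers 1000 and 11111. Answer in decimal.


1000 + 11111 = 100111 = 39

39


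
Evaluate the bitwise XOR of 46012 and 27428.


0b1011001110111100 ^ 0b110101100100100 = 0b1101100010011000 = 55448

55448


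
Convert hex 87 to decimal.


87 hex = 135 decimal

135


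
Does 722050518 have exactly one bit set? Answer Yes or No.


0b101011000010011001110111010110. Multiple bits set => No

No


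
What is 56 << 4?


0b111000 << 4 = 0b1110000000 = 896

896


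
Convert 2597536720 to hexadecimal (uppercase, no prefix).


2597536720 = 9AD343D0 hex

9AD343D0


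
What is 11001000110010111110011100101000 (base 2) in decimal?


11001000110010111110011100101000 in decimal = 3368806184

3368806184


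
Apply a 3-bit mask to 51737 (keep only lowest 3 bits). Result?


51737 & 7 = 1

1


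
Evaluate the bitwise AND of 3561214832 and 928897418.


0b11010100010000111101001101110000 & 0b110111010111011101100110001010 = 0b10100010000011101000100000000 = 339857664

339857664


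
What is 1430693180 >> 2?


0b1010101010001101010010100111100 >> 2 = 0b10101010100011010100101001111 = 357673295

357673295


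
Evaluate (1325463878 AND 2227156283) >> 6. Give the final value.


Step 1: 1325463878 & 2227156283 = 67154178
Step 2: 67154178 >> 6 = 1049284

1049284


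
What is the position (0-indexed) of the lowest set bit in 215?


0b11010111. Lowest set bit at position 0

0


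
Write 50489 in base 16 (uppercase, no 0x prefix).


50489 = C539 hex

C539


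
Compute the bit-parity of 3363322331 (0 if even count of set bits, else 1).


0b11001000011110000011100111011011 has 17 ones => parity 1

1


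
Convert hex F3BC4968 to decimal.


F3BC4968 hex = 4089203048 decimal

4089203048


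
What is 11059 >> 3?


0b10101100110011 >> 3 = 0b10101100110 = 1382

1382


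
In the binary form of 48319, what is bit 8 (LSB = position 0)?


0b1011110010111111, position 8 = 0

0


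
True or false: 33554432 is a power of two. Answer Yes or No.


0b10000000000000000000000000. Only one bit set => Yes

Yes


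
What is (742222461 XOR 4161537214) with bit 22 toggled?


Step 1: 742222461 ^ 4161537214 = 3560009411
Step 2: 3560009411 ^ (1 << 22) = 3560009411 ^ 4194304 = 3564203715

3564203715


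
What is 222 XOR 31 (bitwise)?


0b11011110 ^ 0b11111 = 0b11000001 = 193

193


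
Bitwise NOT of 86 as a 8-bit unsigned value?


~0b1010110 = 0b10101001 = 169 (8-bit unsigned)

169


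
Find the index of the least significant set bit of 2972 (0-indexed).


0b101110011100. Lowest set bit at position 2

2


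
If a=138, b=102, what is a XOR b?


138 ^ 102 = 236

236


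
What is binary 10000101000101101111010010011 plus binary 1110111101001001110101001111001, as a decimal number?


10000101000101101111010010011 + 1110111101001001110101001111001 = 10001000010001111100100100001100 = 2286405900

2286405900


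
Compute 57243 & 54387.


0b1101111110011011 & 0b1101010001110011 = 0b1101010000010011 = 54291

54291


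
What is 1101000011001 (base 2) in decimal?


1101000011001 in decimal = 6681

6681


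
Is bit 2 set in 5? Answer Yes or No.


0b101, bit 2 = 1. Yes

Yes


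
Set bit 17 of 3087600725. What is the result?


3087600725 | (1 << 17) = 3087600725 | 131072 = 3087731797

3087731797


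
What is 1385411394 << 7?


0b1010010100100111011001101000010 << 7 = 0b10100101001001110110011010000100000000 = 177332658432

177332658432


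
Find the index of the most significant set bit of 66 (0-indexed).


0b1000010. Highest set bit at position 6

6


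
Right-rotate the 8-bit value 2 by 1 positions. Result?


Rotate 0b10 right by 1 (8-bit) = 0b1 = 1

1


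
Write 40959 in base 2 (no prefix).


40959 = 1001111111111111 in binary

1001111111111111


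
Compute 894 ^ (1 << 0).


894 ^ (1 << 0) = 894 ^ 1 = 895

895


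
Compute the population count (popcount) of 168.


0b10101000 has 3 set bits

3


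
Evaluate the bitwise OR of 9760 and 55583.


0b10011000100000 | 0b1101100100011111 = 0b1111111100111111 = 65343

65343


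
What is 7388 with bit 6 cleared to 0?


7388 & ~(1 << 6) = 7324

7324


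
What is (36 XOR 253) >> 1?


Step 1: 36 ^ 253 = 217
Step 2: 217 >> 1 = 108

108


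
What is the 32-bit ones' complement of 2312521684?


2312521684 ^ 4294967295 = 1982445611

1982445611


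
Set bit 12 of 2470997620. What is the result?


2470997620 | (1 << 12) = 2470997620 | 4096 = 2471001716

2471001716


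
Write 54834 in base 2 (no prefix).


54834 = 1101011000110010 in binary

1101011000110010


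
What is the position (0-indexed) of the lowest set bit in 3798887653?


0b11100010011011100110110011100101. Lowest set bit at position 0

0


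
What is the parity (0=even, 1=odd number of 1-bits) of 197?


0b11000101 has 4 ones => parity 0

0


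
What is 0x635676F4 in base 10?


635676F4 hex = 1666610932 decimal

1666610932


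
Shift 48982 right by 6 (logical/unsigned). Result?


0b1011111101010110 >> 6 = 0b1011111101 = 765

765


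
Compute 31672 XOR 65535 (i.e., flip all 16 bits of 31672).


31672 ^ 65535 = 33863

33863


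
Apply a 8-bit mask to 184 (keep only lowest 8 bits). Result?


184 & 255 = 184

184


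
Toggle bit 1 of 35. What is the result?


35 ^ (1 << 1) = 35 ^ 2 = 33

33


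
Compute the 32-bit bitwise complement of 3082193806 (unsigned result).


~0b10110111101101101000101110001110 = 0b1001000010010010111010001110001 = 1212773489 (32-bit unsigned)

1212773489


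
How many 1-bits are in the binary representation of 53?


0b110101 has 4 set bits

4


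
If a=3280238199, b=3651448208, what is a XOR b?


3280238199 ^ 3651448208 = 438361063

438361063


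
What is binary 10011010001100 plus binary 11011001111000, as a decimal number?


10011010001100 + 11011001111000 = 101110100000100 = 23812

23812


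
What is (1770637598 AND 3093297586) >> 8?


Step 1: 1770637598 & 3093297586 = 671729938
Step 2: 671729938 >> 8 = 2623945

2623945


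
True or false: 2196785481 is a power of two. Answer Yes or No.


0b10000010111100000100100101001001. Multiple bits set => No

No


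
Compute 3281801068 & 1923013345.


0b11000011100111000100111101101100 & 0b1110010100111101101101011100001 = 0b1000010100111000100101001100000 = 1117538912

1117538912


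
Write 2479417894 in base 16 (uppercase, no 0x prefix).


2479417894 = 93C8EA26 hex

93C8EA26


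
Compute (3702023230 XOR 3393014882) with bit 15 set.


Step 1: 3702023230 ^ 3393014882 = 378873948
Step 2: 378873948 | (1 << 15) = 378873948 | 32768 = 378906716

378906716


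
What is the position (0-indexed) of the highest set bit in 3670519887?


0b11011010110001111011000001001111. Highest set bit at position 31

31


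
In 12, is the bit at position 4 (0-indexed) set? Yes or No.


0b1100, bit 4 = 0. No

No


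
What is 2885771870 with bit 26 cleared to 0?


2885771870 & ~(1 << 26) = 2818663006

2818663006


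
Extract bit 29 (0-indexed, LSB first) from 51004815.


0b11000010100100010110001111, position 29 = 0

0


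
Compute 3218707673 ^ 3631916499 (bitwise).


0b10111111110110011001010011011001 ^ 0b11011000011110101010010111010011 = 0b1100111101000110011000100001010 = 1738748170

1738748170


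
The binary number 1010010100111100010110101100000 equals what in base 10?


1010010100111100010110101100000 in decimal = 1386098016

1386098016


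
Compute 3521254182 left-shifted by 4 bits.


0b11010001111000100001001100100110 << 4 = 0b110100011110001000010011001001100000 = 56340066912

56340066912


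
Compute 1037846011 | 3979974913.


0b111101110111000100010111111011 | 0b11101101001110011001100100000001 = 0b11111101111111011101110111111011 = 4261273083

4261273083


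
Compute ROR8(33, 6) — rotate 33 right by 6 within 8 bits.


Rotate 0b100001 right by 6 (8-bit) = 0b10000100 = 132

132


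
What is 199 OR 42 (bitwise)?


0b11000111 | 0b101010 = 0b11101111 = 239

239


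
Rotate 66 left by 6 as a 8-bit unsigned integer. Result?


Rotate 0b1000010 left by 6 (8-bit) = 0b10010000 = 144

144


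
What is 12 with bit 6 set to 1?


12 | (1 << 6) = 12 | 64 = 76

76


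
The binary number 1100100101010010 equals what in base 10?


1100100101010010 in decimal = 51538

51538


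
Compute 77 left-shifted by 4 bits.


0b1001101 << 4 = 0b10011010000 = 1232

1232


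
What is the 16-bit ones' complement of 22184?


22184 ^ 65535 = 43351

43351


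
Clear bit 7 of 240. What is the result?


240 & ~(1 << 7) = 112

112


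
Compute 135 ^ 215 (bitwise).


0b10000111 ^ 0b11010111 = 0b1010000 = 80

80


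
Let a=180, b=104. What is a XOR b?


180 ^ 104 = 220

220


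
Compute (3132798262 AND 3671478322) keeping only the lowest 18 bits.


Step 1: 3132798262 & 3671478322 = 2593263666
Step 2: 2593263666 & 262143 = 135218

135218


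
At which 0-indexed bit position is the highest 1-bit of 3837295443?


0b11100100101110000111101101010011. Highest set bit at position 31

31


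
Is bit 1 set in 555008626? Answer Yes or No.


0b100001000101001100001001110010, bit 1 = 1. Yes

Yes


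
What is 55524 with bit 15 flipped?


55524 ^ (1 << 15) = 55524 ^ 32768 = 22756

22756


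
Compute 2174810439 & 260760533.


0b10000001101000001111100101000111 & 0b1111100010101110001111010101 = 0b1100000001110000101000101 = 25223493

25223493


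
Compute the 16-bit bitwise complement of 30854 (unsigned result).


~0b111100010000110 = 0b1000011101111001 = 34681 (16-bit unsigned)

34681


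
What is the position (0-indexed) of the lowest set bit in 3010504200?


0b10110011011100001010011000001000. Lowest set bit at position 3

3


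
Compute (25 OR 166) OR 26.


Step 1: 25 | 166 = 191
Step 2: 191 | 26 = 191

191


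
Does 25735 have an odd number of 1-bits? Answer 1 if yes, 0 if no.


0b110010010000111 has 7 ones => parity 1

1


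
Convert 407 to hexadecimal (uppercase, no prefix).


407 = 197 hex

197


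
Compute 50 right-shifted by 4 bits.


0b110010 >> 4 = 0b11 = 3

3


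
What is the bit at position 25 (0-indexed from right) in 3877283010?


0b11100111000110101010010011000010, position 25 = 1

1


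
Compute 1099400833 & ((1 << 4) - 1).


1099400833 & 15 = 1

1


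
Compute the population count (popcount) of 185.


0b10111001 has 5 set bits

5


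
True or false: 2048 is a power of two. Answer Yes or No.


0b100000000000. Only one bit set => Yes

Yes


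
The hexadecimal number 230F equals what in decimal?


230F hex = 8975 decimal

8975


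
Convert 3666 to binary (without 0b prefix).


3666 = 111001010010 in binary

111001010010


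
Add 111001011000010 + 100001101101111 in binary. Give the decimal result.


111001011000010 + 100001101101111 = 1011011000110001 = 46641

46641


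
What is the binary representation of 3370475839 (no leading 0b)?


3370475839 = 11001000111001010110000100111111 in binary

11001000111001010110000100111111


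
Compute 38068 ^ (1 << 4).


38068 ^ (1 << 4) = 38068 ^ 16 = 38052

38052


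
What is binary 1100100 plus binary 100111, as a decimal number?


1100100 + 100111 = 10001011 = 139

139


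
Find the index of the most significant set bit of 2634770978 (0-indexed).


0b10011101000010110110101000100010. Highest set bit at position 31

31


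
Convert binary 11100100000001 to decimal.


11100100000001 in decimal = 14593

14593


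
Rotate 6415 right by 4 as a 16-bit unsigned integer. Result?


Rotate 0b1100100001111 right by 4 (16-bit) = 0b1111000110010000 = 61840

61840


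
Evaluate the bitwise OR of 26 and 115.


0b11010 | 0b1110011 = 0b1111011 = 123

123


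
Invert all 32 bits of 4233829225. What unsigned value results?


4233829225 ^ 4294967295 = 61138070

61138070


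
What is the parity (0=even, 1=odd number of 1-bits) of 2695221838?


0b10100000101001011101001001001110 has 14 ones => parity 0

0


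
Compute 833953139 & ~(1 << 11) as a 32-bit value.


833953139 & ~(1 << 11) = 833951091

833951091


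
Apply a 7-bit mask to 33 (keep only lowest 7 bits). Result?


33 & 127 = 33

33


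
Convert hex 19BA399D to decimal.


19BA399D hex = 431634845 decimal

431634845


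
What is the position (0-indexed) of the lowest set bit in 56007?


0b1101101011000111. Lowest set bit at position 0

0


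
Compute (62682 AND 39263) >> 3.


Step 1: 62682 & 39263 = 36954
Step 2: 36954 >> 3 = 4619

4619


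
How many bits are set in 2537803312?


0b10010111010000111100111000110000 has 15 set bits

15


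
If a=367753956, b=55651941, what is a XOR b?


367753956 ^ 55651941 = 381310081

381310081


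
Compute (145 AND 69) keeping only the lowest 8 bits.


Step 1: 145 & 69 = 1
Step 2: 1 & 255 = 1

1


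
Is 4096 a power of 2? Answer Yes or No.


0b1000000000000. Only one bit set => Yes

Yes


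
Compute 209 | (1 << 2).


209 | (1 << 2) = 209 | 4 = 213

213


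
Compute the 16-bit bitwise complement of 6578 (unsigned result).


~0b1100110110010 = 0b1110011001001101 = 58957 (16-bit unsigned)

58957


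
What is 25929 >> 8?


0b110010101001001 >> 8 = 0b1100101 = 101

101


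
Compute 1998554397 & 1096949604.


0b1110111000111111000010100011101 & 0b1000001011000100001111101100100 = 0b1000001000000100000010100000100 = 1090651396

1090651396


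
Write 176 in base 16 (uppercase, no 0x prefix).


176 = B0 hex

B0


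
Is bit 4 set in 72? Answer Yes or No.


0b1001000, bit 4 = 0. No

No


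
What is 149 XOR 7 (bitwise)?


0b10010101 ^ 0b111 = 0b10010010 = 146

146


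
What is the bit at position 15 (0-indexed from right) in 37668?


0b1001001100100100, position 15 = 1

1


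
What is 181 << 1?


0b10110101 << 1 = 0b101101010 = 362

362


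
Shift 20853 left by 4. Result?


0b101000101110101 << 4 = 0b1010001011101010000 = 333648

333648


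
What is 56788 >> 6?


0b1101110111010100 >> 6 = 0b1101110111 = 887

887


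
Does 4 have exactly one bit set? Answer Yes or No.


0b100. Only one bit set => Yes

Yes


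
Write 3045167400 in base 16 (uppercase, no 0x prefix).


3045167400 = B5819128 hex

B5819128


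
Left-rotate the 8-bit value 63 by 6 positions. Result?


Rotate 0b111111 left by 6 (8-bit) = 0b11001111 = 207

207


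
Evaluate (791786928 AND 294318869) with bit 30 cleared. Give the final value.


Step 1: 791786928 & 294318869 = 16822544
Step 2: 16822544 & ~(1 << 30) = 16822544

16822544


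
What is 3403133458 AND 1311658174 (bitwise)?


0b11001010110101111011001000010010 & 0b1001110001011100101000010111110 = 0b1001010000001100001000000010010 = 1241911314

1241911314


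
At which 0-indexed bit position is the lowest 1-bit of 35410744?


0b10000111000101001100111000. Lowest set bit at position 3

3


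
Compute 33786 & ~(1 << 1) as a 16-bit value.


33786 & ~(1 << 1) = 33784

33784


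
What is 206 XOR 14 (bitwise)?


0b11001110 ^ 0b1110 = 0b11000000 = 192

192


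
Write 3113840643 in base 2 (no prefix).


3113840643 = 10111001100110010111000000000011 in binary

10111001100110010111000000000011


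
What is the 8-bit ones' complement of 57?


57 ^ 255 = 198

198


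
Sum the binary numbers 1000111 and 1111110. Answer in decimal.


1000111 + 1111110 = 11000101 = 197

197


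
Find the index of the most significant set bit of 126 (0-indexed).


0b1111110. Highest set bit at position 6

6


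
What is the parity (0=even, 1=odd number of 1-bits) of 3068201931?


0b10110110111000010000101111001011 has 17 ones => parity 1

1


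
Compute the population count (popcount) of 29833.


0b111010010001001 has 7 set bits

7


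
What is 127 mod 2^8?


127 & 255 = 127

127


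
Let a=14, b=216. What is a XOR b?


14 ^ 216 = 214

214


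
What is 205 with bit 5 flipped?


205 ^ (1 << 5) = 205 ^ 32 = 237

237


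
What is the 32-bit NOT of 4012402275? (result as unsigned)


~0b11101111001010000110011001100011 = 0b10000110101111001100110011100 = 282565020 (32-bit unsigned)

282565020


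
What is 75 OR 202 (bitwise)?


0b1001011 | 0b11001010 = 0b11001011 = 203

203


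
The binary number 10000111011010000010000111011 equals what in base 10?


10000111011010000010000111011 in decimal = 283968571

283968571


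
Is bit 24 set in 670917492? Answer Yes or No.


0b100111111111010110001101110100, bit 24 = 1. Yes

Yes


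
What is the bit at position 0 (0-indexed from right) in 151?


0b10010111, position 0 = 1

1


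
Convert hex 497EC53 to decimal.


497EC53 hex = 77065299 decimal

77065299


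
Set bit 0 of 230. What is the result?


230 | (1 << 0) = 230 | 1 = 231

231


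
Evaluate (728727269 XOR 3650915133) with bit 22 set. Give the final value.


Step 1: 728727269 ^ 3650915133 = 4076074456
Step 2: 4076074456 | (1 << 22) = 4076074456 | 4194304 = 4076074456

4076074456


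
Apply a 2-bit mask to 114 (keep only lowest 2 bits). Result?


114 & 3 = 2

2


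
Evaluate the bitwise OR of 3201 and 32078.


0b110010000001 | 0b111110101001110 = 0b111110111001111 = 32207

32207


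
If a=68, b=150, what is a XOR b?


68 ^ 150 = 210

210


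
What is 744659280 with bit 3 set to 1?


744659280 | (1 << 3) = 744659280 | 8 = 744659288

744659288


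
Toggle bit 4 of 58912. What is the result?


58912 ^ (1 << 4) = 58912 ^ 16 = 58928

58928


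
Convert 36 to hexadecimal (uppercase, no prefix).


36 = 24 hex

24


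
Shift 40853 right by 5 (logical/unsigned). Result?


0b1001111110010101 >> 5 = 0b10011111100 = 1276

1276


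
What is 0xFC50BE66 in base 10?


FC50BE66 hex = 4233150054 decimal

4233150054


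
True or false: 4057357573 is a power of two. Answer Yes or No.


0b11110001110101100101110100000101. Multiple bits set => No

No


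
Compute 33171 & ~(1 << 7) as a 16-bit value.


33171 & ~(1 << 7) = 33043

33043


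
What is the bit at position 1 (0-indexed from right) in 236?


0b11101100, position 1 = 0

0


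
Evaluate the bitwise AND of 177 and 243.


0b10110001 & 0b11110011 = 0b10110001 = 177

177


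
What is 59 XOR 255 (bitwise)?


0b111011 ^ 0b11111111 = 0b11000100 = 196

196


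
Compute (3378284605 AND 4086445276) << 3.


Step 1: 3378284605 & 4086445276 = 3239051292
Step 2: 3239051292 << 3 = 25912410336

25912410336


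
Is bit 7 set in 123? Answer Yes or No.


0b1111011, bit 7 = 0. No

No


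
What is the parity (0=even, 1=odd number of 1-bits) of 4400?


0b1000100110000 has 4 ones => parity 0

0


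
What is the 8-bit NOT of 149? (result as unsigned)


~0b10010101 = 0b1101010 = 106 (8-bit unsigned)

106


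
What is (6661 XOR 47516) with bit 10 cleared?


Step 1: 6661 ^ 47516 = 41881
Step 2: 41881 & ~(1 << 10) = 41881

41881


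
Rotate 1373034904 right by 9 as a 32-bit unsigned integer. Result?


Rotate 0b1010001110101101101100110011000 right by 9 (32-bit) = 0b11001100001010001110101101101100 = 3425233772

3425233772


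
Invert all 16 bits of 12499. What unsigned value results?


12499 ^ 65535 = 53036

53036


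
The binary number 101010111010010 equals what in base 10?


101010111010010 in decimal = 21970

21970


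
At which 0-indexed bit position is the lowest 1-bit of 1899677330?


0b1110001001110101100011010010010. Lowest set bit at position 1

1


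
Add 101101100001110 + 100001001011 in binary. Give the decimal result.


101101100001110 + 100001001011 = 110001101011001 = 25433

25433


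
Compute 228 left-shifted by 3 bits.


0b11100100 << 3 = 0b11100100000 = 1824

1824


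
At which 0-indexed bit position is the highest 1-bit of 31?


0b11111. Highest set bit at position 4

4


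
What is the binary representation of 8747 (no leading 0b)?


8747 = 10001000101011 in binary

10001000101011


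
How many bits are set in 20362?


0b100111110001010 has 8 set bits

8


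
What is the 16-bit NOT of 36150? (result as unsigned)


~0b1000110100110110 = 0b111001011001001 = 29385 (16-bit unsigned)

29385


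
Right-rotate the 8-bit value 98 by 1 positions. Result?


Rotate 0b1100010 right by 1 (8-bit) = 0b110001 = 49

49


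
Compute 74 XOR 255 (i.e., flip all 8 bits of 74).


74 ^ 255 = 181

181


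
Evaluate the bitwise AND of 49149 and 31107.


0b1011111111111101 & 0b111100110000011 = 0b11100110000001 = 14721

14721


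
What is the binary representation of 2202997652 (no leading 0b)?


2202997652 = 10000011010011110001001110010100 in binary

10000011010011110001001110010100


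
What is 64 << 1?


0b1000000 << 1 = 0b10000000 = 128

128


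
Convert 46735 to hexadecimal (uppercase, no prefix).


46735 = B68F hex

B68F


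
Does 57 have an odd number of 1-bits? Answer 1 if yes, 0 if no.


0b111001 has 4 ones => parity 0

0


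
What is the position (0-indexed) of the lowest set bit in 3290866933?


0b11000100001001101010010011110101. Lowest set bit at position 0

0


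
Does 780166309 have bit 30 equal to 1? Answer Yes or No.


0b101110100000000110010010100101, bit 30 = 0. No

No


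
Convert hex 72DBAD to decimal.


72DBAD hex = 7527341 decimal

7527341


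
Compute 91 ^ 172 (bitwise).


0b1011011 ^ 0b10101100 = 0b11110111 = 247

247


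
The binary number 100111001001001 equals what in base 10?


100111001001001 in decimal = 20041

20041


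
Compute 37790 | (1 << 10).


37790 | (1 << 10) = 37790 | 1024 = 38814

38814


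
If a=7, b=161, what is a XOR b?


7 ^ 161 = 166

166


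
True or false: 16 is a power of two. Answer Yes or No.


0b10000. Only one bit set => Yes

Yes


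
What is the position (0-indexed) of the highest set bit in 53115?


0b1100111101111011. Highest set bit at position 15

15


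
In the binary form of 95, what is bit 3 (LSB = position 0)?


0b1011111, position 3 = 1

1


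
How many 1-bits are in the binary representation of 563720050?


0b100001100110011010111101110010 has 16 set bits

16


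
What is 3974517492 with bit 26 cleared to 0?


3974517492 & ~(1 << 26) = 3907408628

3907408628


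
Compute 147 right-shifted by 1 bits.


0b10010011 >> 1 = 0b1001001 = 73

73


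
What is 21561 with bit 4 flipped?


21561 ^ (1 << 4) = 21561 ^ 16 = 21545

21545


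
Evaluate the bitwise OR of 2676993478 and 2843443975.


0b10011111100011111010110111000110 | 0b10101001011110111000001100000111 = 0b10111111111111111010111111000111 = 3221204935

3221204935


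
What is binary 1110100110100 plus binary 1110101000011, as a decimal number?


1110100110100 + 1110101000011 = 11101001110111 = 14967

14967


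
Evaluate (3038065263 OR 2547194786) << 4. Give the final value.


Step 1: 3038065263 | 2547194786 = 3084336111
Step 2: 3084336111 << 4 = 49349377776

49349377776


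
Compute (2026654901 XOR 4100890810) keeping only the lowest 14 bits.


Step 1: 2026654901 ^ 4100890810 = 2359487503
Step 2: 2359487503 & 16383 = 11279

11279


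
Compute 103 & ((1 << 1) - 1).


103 & 1 = 1

1


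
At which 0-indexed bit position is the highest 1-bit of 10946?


0b10101011000010. Highest set bit at position 13

13


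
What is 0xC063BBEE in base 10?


C063BBEE hex = 3227761646 decimal

3227761646


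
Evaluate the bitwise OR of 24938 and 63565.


0b110000101101010 | 0b1111100001001101 = 0b1111100101101111 = 63855

63855


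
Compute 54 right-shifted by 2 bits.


0b110110 >> 2 = 0b1101 = 13

13


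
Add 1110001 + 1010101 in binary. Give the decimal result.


1110001 + 1010101 = 11000110 = 198

198


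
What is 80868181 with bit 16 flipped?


80868181 ^ (1 << 16) = 80868181 ^ 65536 = 80802645

80802645


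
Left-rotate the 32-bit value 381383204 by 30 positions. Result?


Rotate 0b10110101110110111001000100100 left by 30 (32-bit) = 0b101101011101101110010001001 = 95345801

95345801


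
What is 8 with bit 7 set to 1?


8 | (1 << 7) = 8 | 128 = 136

136


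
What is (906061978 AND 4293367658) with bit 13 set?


Step 1: 906061978 & 4293367658 = 906035210
Step 2: 906035210 | (1 << 13) = 906035210 | 8192 = 906043402

906043402


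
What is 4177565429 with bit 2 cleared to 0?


4177565429 & ~(1 << 2) = 4177565425

4177565425


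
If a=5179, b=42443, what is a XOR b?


5179 ^ 42443 = 45552

45552


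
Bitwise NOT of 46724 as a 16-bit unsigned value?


~0b1011011010000100 = 0b100100101111011 = 18811 (16-bit unsigned)

18811


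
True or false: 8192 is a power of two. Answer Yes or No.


0b10000000000000. Only one bit set => Yes

Yes


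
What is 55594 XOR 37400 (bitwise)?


0b1101100100101010 ^ 0b1001001000011000 = 0b100101100110010 = 19250

19250


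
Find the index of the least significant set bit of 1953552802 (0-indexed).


0b1110100011100001101100110100010. Lowest set bit at position 1

1


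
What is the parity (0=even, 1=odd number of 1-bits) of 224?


0b11100000 has 3 ones => parity 1

1


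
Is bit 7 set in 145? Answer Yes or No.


0b10010001, bit 7 = 1. Yes

Yes


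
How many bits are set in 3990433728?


0b11101101110110010010111111000000 has 18 set bits

18


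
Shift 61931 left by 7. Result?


0b1111000111101011 << 7 = 0b11110001111010110000000 = 7927168

7927168


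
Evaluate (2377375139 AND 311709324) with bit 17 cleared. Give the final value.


Step 1: 2377375139 & 311709324 = 9456768
Step 2: 9456768 & ~(1 << 17) = 9456768

9456768


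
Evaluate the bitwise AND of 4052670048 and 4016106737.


0b11110001100011101101011001100000 & 0b11101111011000001110110011110001 = 0b11100001000000001100010001100000 = 3774923872

3774923872


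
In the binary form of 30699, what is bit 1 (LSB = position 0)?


0b111011111101011, position 1 = 1

1


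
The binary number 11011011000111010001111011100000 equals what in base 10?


11011011000111010001111011100000 in decimal = 3676118752

3676118752


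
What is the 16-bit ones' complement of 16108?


16108 ^ 65535 = 49427

49427


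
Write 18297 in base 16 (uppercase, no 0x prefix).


18297 = 4779 hex

4779


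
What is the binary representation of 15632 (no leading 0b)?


15632 = 11110100010000 in binary

11110100010000


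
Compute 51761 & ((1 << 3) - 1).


51761 & 7 = 1

1


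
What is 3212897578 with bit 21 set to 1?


3212897578 | (1 << 21) = 3212897578 | 2097152 = 3214994730

3214994730


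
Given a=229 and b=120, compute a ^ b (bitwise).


229 ^ 120 = 157

157


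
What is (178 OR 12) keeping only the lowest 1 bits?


Step 1: 178 | 12 = 190
Step 2: 190 & 1 = 0

0


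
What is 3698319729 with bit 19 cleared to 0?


3698319729 & ~(1 << 19) = 3697795441

3697795441


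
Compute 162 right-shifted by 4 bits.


0b10100010 >> 4 = 0b1010 = 10

10


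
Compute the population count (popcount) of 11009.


0b10101100000001 has 5 set bits

5


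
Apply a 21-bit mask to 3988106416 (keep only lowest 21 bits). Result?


3988106416 & 2097151 = 1420464

1420464


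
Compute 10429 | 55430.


0b10100010111101 | 0b1101100010000110 = 0b1111100010111111 = 63679

63679


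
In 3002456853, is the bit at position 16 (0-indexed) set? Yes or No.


0b10110010111101011101101100010101, bit 16 = 1. Yes

Yes


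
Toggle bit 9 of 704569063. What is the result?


704569063 ^ (1 << 9) = 704569063 ^ 512 = 704568551

704568551


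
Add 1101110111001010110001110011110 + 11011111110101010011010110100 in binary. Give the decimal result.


1101110111001010110001110011110 + 11011111110101010011010110100 = 10001010111000000000101001010010 = 2329938514

2329938514


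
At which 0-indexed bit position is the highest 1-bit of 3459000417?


0b11001110001011000010100001100001. Highest set bit at position 31

31


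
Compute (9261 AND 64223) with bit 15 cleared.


Step 1: 9261 & 64223 = 8205
Step 2: 8205 & ~(1 << 15) = 8205

8205


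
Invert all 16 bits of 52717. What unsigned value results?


52717 ^ 65535 = 12818

12818


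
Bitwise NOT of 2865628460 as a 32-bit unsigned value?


~0b10101010110011100000010100101100 = 0b1010101001100011111101011010011 = 1429338835 (32-bit unsigned)

1429338835


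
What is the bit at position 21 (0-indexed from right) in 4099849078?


0b11110100010111101011101101110110, position 21 = 0

0


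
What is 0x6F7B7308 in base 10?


6F7B7308 hex = 1870361352 decimal

1870361352


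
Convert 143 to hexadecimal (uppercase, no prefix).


143 = 8F hex

8F


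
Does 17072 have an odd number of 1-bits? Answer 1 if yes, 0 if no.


0b100001010110000 has 5 ones => parity 1

1


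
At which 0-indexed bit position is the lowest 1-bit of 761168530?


0b101101010111101000001010010010. Lowest set bit at position 1

1


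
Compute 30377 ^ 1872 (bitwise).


0b111011010101001 ^ 0b11101010000 = 0b111000111111001 = 29177

29177


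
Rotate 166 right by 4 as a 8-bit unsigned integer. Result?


Rotate 0b10100110 right by 4 (8-bit) = 0b1101010 = 106

106


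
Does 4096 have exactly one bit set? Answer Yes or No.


0b1000000000000. Only one bit set => Yes

Yes


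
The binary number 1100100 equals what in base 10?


1100100 in decimal = 100

100


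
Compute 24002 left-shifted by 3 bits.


0b101110111000010 << 3 = 0b101110111000010000 = 192016

192016


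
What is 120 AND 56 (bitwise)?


0b1111000 & 0b111000 = 0b111000 = 56

56


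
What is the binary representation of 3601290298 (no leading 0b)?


3601290298 = 11010110101001110101010000111010 in binary

11010110101001110101010000111010


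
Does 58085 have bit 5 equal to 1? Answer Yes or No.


0b1110001011100101, bit 5 = 1. Yes

Yes


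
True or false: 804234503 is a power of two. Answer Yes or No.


0b101111111011111010010100000111. Multiple bits set => No

No


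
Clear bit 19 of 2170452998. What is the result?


2170452998 & ~(1 << 19) = 2169928710

2169928710


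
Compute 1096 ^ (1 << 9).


1096 ^ (1 << 9) = 1096 ^ 512 = 1608

1608


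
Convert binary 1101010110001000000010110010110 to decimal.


1101010110001000000010110010110 in decimal = 1791231382

1791231382


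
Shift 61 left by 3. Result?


0b111101 << 3 = 0b111101000 = 488

488


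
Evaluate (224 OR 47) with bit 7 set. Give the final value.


Step 1: 224 | 47 = 239
Step 2: 239 | (1 << 7) = 239 | 128 = 239

239


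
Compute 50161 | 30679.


0b1100001111110001 | 0b111011111010111 = 0b1111011111110111 = 63479

63479


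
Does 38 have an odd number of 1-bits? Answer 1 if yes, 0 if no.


0b100110 has 3 ones => parity 1

1


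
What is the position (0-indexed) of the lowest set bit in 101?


0b1100101. Lowest set bit at position 0

0


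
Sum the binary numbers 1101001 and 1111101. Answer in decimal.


1101001 + 1111101 = 11100110 = 230

230


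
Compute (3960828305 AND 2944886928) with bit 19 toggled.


Step 1: 3960828305 & 2944886928 = 2886033552
Step 2: 2886033552 ^ (1 << 19) = 2886033552 ^ 524288 = 2886557840

2886557840


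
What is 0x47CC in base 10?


47CC hex = 18380 decimal

18380


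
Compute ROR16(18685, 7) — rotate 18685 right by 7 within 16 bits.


Rotate 0b100100011111101 right by 7 (16-bit) = 0b1111101010010001 = 64145

64145


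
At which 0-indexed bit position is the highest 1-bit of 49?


0b110001. Highest set bit at position 5

5


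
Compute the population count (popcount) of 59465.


0b1110100001001001 has 7 set bits

7


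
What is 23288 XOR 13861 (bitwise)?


0b101101011111000 ^ 0b11011000100101 = 0b110110011011101 = 27869

27869


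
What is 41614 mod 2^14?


41614 & 16383 = 8846

8846


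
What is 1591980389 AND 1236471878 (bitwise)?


0b1011110111000111011000101100101 & 0b1001001101100110001000001000110 = 0b1001000101000110001000001000100 = 1218646084

1218646084


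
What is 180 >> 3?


0b10110100 >> 3 = 0b10110 = 22

22


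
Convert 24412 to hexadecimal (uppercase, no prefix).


24412 = 5F5C hex

5F5C


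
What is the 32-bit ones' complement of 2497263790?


2497263790 ^ 4294967295 = 1797703505

1797703505


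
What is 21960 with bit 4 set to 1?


21960 | (1 << 4) = 21960 | 16 = 21976

21976


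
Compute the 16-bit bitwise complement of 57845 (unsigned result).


~0b1110000111110101 = 0b1111000001010 = 7690 (16-bit unsigned)

7690


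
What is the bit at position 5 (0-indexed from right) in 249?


0b11111001, position 5 = 1

1


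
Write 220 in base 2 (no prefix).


220 = 11011100 in binary

11011100


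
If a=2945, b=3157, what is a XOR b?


2945 ^ 3157 = 2004

2004


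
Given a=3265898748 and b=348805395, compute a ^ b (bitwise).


3265898748 ^ 348805395 = 3596874223

3596874223


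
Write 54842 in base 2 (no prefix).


54842 = 1101011000111010 in binary

1101011000111010


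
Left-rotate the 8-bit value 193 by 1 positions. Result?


Rotate 0b11000001 left by 1 (8-bit) = 0b10000011 = 131

131


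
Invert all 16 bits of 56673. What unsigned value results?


56673 ^ 65535 = 8862

8862


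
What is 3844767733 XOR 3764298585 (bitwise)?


0b11100101001010100111111111110101 ^ 0b11100000010111101010001101011001 = 0b101011101001101110010101100 = 91544748

91544748


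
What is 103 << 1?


0b1100111 << 1 = 0b11001110 = 206

206


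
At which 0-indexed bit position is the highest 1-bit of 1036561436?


0b111101110010001010110000011100. Highest set bit at position 29

29


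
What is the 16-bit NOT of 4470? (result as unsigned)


~0b1000101110110 = 0b1110111010001001 = 61065 (16-bit unsigned)

61065


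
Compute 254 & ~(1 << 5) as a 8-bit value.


254 & ~(1 << 5) = 222

222
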